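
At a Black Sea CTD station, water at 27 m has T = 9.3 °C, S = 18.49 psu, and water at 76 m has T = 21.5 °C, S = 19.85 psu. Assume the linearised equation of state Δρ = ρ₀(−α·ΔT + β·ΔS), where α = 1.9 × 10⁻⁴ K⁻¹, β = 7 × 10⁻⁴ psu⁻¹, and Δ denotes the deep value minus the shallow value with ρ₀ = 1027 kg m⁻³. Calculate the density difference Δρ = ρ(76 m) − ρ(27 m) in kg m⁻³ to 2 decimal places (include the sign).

-1.40 kg m⁻³

ΔT = +12.2 K, ΔS = +1.36 psu (deep − shallow).
Δρ/ρ₀ = −(1.9 × 10⁻⁴)(+12.2) + (7 × 10⁻⁴)(+1.36) = -1.366 × 10⁻³.
Δρ = 1027 × (-1.366 × 10⁻³) = -1.40 kg m⁻³.
Negative Δρ: lighter below, statically unstable.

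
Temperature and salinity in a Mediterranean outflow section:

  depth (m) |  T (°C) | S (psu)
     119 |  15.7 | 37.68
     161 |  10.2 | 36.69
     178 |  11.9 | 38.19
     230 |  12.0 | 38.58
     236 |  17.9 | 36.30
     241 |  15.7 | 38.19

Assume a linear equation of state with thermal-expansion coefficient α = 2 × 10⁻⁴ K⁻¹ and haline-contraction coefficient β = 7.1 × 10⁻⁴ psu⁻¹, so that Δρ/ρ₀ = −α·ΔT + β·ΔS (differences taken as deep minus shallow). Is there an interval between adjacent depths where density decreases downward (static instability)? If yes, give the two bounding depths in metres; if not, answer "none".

Evaluate Δρ/ρ₀ = −αΔT + βΔS across each adjacent pair:
  119–161 m: −αΔT+βΔS = −(2 × 10⁻⁴)(-5.5)+(7.1 × 10⁻⁴)(-0.99) = 4.0 × 10⁻⁴ → stable
  161–178 m: −αΔT+βΔS = −(2 × 10⁻⁴)(+1.7)+(7.1 × 10⁻⁴)(+1.50) = 7.2 × 10⁻⁴ → stable
  178–230 m: −αΔT+βΔS = −(2 × 10⁻⁴)(+0.1)+(7.1 × 10⁻⁴)(+0.39) = 2.6 × 10⁻⁴ → stable
  230–236 m: −αΔT+βΔS = −(2 × 10⁻⁴)(+5.9)+(7.1 × 10⁻⁴)(-2.28) = -2.8 × 10⁻³ → UNSTABLE
  236–241 m: −αΔT+βΔS = −(2 × 10⁻⁴)(-2.2)+(7.1 × 10⁻⁴)(+1.89) = 1.8 × 10⁻³ → stable
The 230–236 m interval has Δρ < 0: lighter water underlies denser water.

230–236 m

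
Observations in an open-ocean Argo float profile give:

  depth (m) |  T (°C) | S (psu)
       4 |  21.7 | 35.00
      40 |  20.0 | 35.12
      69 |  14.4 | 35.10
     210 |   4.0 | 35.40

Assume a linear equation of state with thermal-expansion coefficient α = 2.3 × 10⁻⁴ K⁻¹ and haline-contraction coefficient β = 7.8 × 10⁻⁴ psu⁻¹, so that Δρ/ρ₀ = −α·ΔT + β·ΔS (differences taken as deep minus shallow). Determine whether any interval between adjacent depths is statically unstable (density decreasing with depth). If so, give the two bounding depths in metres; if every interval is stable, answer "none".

Evaluate Δρ/ρ₀ = −αΔT + βΔS across each adjacent pair:
  4–40 m: −αΔT+βΔS = −(2.3 × 10⁻⁴)(-1.7)+(7.8 × 10⁻⁴)(+0.12) = 4.8 × 10⁻⁴ → stable
  40–69 m: −αΔT+βΔS = −(2.3 × 10⁻⁴)(-5.6)+(7.8 × 10⁻⁴)(-0.02) = 1.3 × 10⁻³ → stable
  69–210 m: −αΔT+βΔS = −(2.3 × 10⁻⁴)(-10.4)+(7.8 × 10⁻⁴)(+0.30) = 2.6 × 10⁻³ → stable
Every interval has Δρ > 0: the column is stably stratified throughout.

none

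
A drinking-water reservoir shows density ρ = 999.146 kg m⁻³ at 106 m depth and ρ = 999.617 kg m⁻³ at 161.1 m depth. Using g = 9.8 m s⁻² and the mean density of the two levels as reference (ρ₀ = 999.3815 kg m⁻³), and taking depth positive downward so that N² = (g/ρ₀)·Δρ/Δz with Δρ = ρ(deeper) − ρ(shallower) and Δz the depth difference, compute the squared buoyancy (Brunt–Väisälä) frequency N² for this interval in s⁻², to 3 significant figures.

Δρ = 999.617 − 999.146 = 0.471 kg m⁻³ over Δz = 161.1 − 106 = 55.1 m.
N² = (9.8/999.3815) × (0.471/55.1) = 8.3823 × 10⁻⁵ s⁻² ≈ 8.38 × 10⁻⁵ s⁻².
Since Δρ > 0 the layer is stably stratified.

8.38 × 10⁻⁵ s⁻²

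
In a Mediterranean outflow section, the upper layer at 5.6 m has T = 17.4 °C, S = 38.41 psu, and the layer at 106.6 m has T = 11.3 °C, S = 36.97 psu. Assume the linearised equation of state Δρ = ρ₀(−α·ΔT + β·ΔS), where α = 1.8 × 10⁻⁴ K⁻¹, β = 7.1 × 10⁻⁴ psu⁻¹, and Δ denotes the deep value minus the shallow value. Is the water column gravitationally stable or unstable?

ΔT = 11.3 − 17.4 = -6.1 K and ΔS = 36.97 − 38.41 = -1.44 psu (deep − shallow).
−αΔT = 1.098 × 10⁻³; βΔS = -1.0224 × 10⁻³; sum Δρ/ρ₀ = 7.56 × 10⁻⁵.
Δρ/ρ₀ > 0, so Δρ > 0: deeper water is denser → statically stable.

stable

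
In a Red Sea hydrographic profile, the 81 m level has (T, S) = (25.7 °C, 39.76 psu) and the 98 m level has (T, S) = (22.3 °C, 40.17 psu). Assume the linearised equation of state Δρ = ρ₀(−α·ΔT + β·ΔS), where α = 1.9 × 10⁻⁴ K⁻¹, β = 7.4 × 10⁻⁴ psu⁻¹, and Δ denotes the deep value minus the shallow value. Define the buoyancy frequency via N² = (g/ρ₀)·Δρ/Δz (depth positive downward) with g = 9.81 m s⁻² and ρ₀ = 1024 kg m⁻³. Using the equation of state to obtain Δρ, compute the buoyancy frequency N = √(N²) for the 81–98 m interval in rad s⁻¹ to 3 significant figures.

ΔT = -3.4 K, ΔS = +0.41 psu (deep − shallow).
Δρ/ρ₀ = −αΔT + βΔS = 6.46 × 10⁻⁴ + 3.034 × 10⁻⁴ = 9.494 × 10⁻⁴, so Δρ ≈ 0.9722 kg m⁻³.
N² = (g/ρ₀)·Δρ/Δz = g·(Δρ/ρ₀)/Δz = 9.81 × 9.494 × 10⁻⁴ / 17 = 5.4786 × 10⁻⁴ s⁻².
N = √(5.4786 × 10⁻⁴) = 0.023406 rad s⁻¹ ≈ 0.0234 rad s⁻¹.

0.0234 rad s⁻¹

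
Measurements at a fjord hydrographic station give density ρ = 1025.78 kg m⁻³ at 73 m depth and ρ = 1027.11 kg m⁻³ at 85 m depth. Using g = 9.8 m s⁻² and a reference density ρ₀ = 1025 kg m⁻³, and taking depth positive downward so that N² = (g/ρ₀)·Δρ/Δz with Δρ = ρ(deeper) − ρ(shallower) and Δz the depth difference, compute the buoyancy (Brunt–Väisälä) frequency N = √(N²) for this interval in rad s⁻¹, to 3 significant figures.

Δρ = 1027.11 − 1025.78 = 1.33 kg m⁻³ over Δz = 85 − 73 = 12 m.
N² = (9.8/1025) × (1.33/12) = 1.0597 × 10⁻³ s⁻².
N = √(1.0597 × 10⁻³) = 0.032553 rad s⁻¹ ≈ 0.0326 rad s⁻¹.

0.0326 rad s⁻¹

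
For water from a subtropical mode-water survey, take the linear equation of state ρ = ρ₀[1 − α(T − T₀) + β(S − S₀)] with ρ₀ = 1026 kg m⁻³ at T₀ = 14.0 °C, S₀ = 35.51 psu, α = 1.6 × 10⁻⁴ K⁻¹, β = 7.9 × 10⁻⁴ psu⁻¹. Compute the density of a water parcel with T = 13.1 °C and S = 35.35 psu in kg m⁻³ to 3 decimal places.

1026.018 kg m⁻³

T − T₀ = -0.9 K, S − S₀ = -0.16 psu.
Bracket = 1 − α·(-0.9) + β·(-0.16) = 1 + (1.76 × 10⁻⁵) = 1.0000176.
ρ = 1026 × 1.0000176 = 1026.018 kg m⁻³.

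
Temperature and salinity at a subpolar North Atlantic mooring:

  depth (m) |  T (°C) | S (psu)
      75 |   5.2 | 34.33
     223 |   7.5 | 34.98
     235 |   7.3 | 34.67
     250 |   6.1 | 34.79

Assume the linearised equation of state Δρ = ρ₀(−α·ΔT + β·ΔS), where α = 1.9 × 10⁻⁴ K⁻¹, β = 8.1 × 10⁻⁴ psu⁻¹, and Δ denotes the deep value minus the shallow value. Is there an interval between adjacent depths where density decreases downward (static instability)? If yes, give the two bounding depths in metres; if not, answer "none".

223–235 m

Evaluate Δρ/ρ₀ = −αΔT + βΔS across each adjacent pair:
  75–223 m: −αΔT+βΔS = −(1.9 × 10⁻⁴)(+2.3)+(8.1 × 10⁻⁴)(+0.65) = 8.9 × 10⁻⁵ → stable
  223–235 m: −αΔT+βΔS = −(1.9 × 10⁻⁴)(-0.2)+(8.1 × 10⁻⁴)(-0.31) = -2.1 × 10⁻⁴ → UNSTABLE
  235–250 m: −αΔT+βΔS = −(1.9 × 10⁻⁴)(-1.2)+(8.1 × 10⁻⁴)(+0.12) = 3.3 × 10⁻⁴ → stable
The 223–235 m interval has Δρ < 0: lighter water underlies denser water.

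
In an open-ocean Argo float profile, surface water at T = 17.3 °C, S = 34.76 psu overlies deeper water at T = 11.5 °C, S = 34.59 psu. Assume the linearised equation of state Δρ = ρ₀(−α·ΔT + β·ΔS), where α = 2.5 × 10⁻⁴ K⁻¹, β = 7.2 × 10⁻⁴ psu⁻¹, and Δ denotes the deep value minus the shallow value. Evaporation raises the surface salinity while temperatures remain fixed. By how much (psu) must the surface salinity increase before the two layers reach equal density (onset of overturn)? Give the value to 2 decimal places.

Neutral buoyancy requires −α(T_deep − T_surf) + β(S_deep − S_surf′) = 0.
S_surf′ = S_deep − (α/β)·ΔT = 34.59 − (2.5 × 10⁻⁴/7.2 × 10⁻⁴)·(-5.8) = 36.6039 psu.
Increase required: 36.6039 − 34.76 = 1.8439 psu.

1.84 psu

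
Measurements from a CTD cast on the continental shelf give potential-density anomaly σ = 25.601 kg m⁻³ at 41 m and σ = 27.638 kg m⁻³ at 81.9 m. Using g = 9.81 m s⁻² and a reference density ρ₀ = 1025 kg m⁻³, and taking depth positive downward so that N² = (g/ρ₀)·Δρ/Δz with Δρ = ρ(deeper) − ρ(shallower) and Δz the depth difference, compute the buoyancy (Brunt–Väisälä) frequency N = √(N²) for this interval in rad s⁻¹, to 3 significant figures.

Δρ = 1027.638 − 1025.601 = 2.037 kg m⁻³ over Δz = 81.9 − 41 = 40.9 m.
N² = (9.81/1025) × (2.037/40.9) = 4.7666 × 10⁻⁴ s⁻².
N = √(4.7666 × 10⁻⁴) = 0.021833 rad s⁻¹ ≈ 0.0218 rad s⁻¹.

0.0218 rad s⁻¹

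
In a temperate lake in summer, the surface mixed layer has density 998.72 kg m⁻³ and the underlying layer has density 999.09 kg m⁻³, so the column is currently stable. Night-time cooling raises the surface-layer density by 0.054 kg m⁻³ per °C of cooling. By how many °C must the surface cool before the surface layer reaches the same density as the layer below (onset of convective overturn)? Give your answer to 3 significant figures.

6.85 °C

Density deficit of the surface layer: 999.09 − 998.72 = 0.37 kg m⁻³.
Required change = 0.37 / 0.054 = 6.85 °C.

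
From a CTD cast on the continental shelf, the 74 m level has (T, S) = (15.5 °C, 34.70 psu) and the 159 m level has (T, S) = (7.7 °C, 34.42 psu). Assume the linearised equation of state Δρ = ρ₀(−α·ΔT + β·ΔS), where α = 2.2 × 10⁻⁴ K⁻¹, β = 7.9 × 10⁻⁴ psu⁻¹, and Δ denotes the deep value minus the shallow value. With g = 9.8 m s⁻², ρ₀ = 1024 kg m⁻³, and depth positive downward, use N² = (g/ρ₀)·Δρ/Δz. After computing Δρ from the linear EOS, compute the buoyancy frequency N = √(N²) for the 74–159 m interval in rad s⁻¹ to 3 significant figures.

ΔT = -7.8 K, ΔS = -0.28 psu (deep − shallow).
Δρ/ρ₀ = −αΔT + βΔS = 1.716 × 10⁻³ − 2.212 × 10⁻⁴ = 1.4948 × 10⁻³, so Δρ ≈ 1.531 kg m⁻³.
N² = (g/ρ₀)·Δρ/Δz = g·(Δρ/ρ₀)/Δz = 9.8 × 1.4948 × 10⁻³ / 85 = 1.7234 × 10⁻⁴ s⁻².
N = √(1.7234 × 10⁻⁴) = 0.013128 rad s⁻¹ ≈ 0.0131 rad s⁻¹.

0.0131 rad s⁻¹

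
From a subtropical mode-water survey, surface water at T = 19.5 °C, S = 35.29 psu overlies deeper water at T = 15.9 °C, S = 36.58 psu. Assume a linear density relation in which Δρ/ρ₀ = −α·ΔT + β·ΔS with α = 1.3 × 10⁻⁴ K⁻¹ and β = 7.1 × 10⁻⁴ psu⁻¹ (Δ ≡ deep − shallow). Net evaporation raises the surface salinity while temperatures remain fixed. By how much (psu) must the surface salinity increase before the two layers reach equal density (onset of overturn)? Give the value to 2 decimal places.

Neutral buoyancy requires −α(T_deep − T_surf) + β(S_deep − S_surf′) = 0.
S_surf′ = S_deep − (α/β)·ΔT = 36.58 − (1.3 × 10⁻⁴/7.1 × 10⁻⁴)·(-3.6) = 37.2392 psu.
Increase required: 37.2392 − 35.29 = 1.9492 psu.

1.95 psu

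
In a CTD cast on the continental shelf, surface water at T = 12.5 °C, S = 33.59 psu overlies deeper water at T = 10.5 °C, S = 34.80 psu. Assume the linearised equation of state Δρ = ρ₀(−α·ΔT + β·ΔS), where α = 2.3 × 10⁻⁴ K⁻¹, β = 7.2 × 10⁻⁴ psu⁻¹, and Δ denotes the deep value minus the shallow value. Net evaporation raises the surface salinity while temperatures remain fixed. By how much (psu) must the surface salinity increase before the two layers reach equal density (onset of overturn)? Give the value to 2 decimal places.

Neutral buoyancy requires −α(T_deep − T_surf) + β(S_deep − S_surf′) = 0.
S_surf′ = S_deep − (α/β)·ΔT = 34.80 − (2.3 × 10⁻⁴/7.2 × 10⁻⁴)·(-2.0) = 35.4389 psu.
Increase required: 35.4389 − 33.59 = 1.8489 psu.

1.85 psu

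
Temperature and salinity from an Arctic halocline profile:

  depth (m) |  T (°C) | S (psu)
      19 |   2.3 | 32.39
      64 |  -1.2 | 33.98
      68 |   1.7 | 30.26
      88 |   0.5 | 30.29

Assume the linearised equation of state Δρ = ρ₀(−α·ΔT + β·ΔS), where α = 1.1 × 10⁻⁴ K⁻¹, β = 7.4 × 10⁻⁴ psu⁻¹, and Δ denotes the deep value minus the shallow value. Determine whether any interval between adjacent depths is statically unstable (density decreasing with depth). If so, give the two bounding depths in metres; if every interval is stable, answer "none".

64–68 m

Evaluate Δρ/ρ₀ = −αΔT + βΔS across each adjacent pair:
  19–64 m: −αΔT+βΔS = −(1.1 × 10⁻⁴)(-3.5)+(7.4 × 10⁻⁴)(+1.59) = 1.6 × 10⁻³ → stable
  64–68 m: −αΔT+βΔS = −(1.1 × 10⁻⁴)(+2.9)+(7.4 × 10⁻⁴)(-3.72) = -3.1 × 10⁻³ → UNSTABLE
  68–88 m: −αΔT+βΔS = −(1.1 × 10⁻⁴)(-1.2)+(7.4 × 10⁻⁴)(+0.03) = 1.5 × 10⁻⁴ → stable
The 64–68 m interval has Δρ < 0: lighter water underlies denser water.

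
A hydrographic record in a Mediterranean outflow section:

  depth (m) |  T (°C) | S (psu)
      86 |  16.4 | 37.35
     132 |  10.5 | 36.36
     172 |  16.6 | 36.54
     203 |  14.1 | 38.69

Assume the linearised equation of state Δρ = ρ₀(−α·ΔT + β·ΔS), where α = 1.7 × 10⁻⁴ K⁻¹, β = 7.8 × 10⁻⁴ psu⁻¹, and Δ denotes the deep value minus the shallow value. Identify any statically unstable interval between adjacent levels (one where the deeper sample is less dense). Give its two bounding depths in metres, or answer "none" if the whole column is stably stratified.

Evaluate Δρ/ρ₀ = −αΔT + βΔS across each adjacent pair:
  86–132 m: −αΔT+βΔS = −(1.7 × 10⁻⁴)(-5.9)+(7.8 × 10⁻⁴)(-0.99) = 2.3 × 10⁻⁴ → stable
  132–172 m: −αΔT+βΔS = −(1.7 × 10⁻⁴)(+6.1)+(7.8 × 10⁻⁴)(+0.18) = -9.0 × 10⁻⁴ → UNSTABLE
  172–203 m: −αΔT+βΔS = −(1.7 × 10⁻⁴)(-2.5)+(7.8 × 10⁻⁴)(+2.15) = 2.1 × 10⁻³ → stable
The 132–172 m interval has Δρ < 0: lighter water underlies denser water.

132–172 m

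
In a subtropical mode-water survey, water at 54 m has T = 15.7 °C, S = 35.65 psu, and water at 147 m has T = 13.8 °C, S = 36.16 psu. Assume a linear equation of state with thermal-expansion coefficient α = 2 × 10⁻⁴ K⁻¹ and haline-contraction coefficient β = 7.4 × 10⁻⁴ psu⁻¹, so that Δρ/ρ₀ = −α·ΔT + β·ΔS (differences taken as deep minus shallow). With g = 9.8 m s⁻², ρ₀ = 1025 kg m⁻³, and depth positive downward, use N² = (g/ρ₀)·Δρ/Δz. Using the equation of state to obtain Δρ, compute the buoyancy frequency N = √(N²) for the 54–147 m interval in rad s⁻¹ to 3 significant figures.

ΔT = -1.9 K, ΔS = +0.51 psu (deep − shallow).
Δρ/ρ₀ = −αΔT + βΔS = 3.80 × 10⁻⁴ + 3.774 × 10⁻⁴ = 7.574 × 10⁻⁴, so Δρ ≈ 0.7763 kg m⁻³.
N² = (g/ρ₀)·Δρ/Δz = g·(Δρ/ρ₀)/Δz = 9.8 × 7.574 × 10⁻⁴ / 93 = 7.9812 × 10⁻⁵ s⁻².
N = √(7.9812 × 10⁻⁵) = 8.9338 × 10⁻³ rad s⁻¹ ≈ 8.93 × 10⁻³ rad s⁻¹.

8.93 × 10⁻³ rad s⁻¹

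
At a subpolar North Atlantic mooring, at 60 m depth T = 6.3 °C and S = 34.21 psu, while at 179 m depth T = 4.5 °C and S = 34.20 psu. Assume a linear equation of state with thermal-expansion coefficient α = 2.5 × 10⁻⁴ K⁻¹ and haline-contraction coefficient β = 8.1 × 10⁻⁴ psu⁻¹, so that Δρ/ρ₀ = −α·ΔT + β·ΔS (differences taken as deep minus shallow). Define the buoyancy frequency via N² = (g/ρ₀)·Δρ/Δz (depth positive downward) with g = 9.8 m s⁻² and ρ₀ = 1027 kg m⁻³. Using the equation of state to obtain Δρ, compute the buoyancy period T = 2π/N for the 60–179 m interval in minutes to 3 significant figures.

ΔT = -1.8 K, ΔS = -0.01 psu (deep − shallow).
Δρ/ρ₀ = −αΔT + βΔS = 4.50 × 10⁻⁴ − 8.10 × 10⁻⁶ = 4.419 × 10⁻⁴, so Δρ ≈ 0.4538 kg m⁻³.
N² = (g/ρ₀)·Δρ/Δz = g·(Δρ/ρ₀)/Δz = 9.8 × 4.419 × 10⁻⁴ / 119 = 3.6392 × 10⁻⁵ s⁻².
N = √(3.6392 × 10⁻⁵) = 6.0326 × 10⁻³ rad s⁻¹ → T = 2π/N = 1.0415 × 10³ s = 17.358 min ≈ 17.4 min.

17.4 min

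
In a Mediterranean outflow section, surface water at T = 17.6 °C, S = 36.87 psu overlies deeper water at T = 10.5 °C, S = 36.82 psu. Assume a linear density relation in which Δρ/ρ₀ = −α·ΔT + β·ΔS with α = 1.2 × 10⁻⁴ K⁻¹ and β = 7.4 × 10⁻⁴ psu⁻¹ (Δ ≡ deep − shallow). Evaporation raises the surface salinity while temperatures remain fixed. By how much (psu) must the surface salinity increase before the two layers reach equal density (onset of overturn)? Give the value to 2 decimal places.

1.10 psu

Neutral buoyancy requires −α(T_deep − T_surf) + β(S_deep − S_surf′) = 0.
S_surf′ = S_deep − (α/β)·ΔT = 36.82 − (1.2 × 10⁻⁴/7.4 × 10⁻⁴)·(-7.1) = 37.9714 psu.
Increase required: 37.9714 − 36.87 = 1.1014 psu.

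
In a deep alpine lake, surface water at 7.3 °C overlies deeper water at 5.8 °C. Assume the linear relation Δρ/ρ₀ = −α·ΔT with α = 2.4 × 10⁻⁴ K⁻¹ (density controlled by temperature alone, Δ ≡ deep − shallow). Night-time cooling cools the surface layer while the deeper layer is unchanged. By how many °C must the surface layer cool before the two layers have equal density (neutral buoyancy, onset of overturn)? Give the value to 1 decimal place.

1.5 °C

With temperature the only control, equal density requires T_surf′ = T_deep.
T_surf′ = 5.8 °C.
Cooling required: 7.3 − 5.8 = 1.5 °C.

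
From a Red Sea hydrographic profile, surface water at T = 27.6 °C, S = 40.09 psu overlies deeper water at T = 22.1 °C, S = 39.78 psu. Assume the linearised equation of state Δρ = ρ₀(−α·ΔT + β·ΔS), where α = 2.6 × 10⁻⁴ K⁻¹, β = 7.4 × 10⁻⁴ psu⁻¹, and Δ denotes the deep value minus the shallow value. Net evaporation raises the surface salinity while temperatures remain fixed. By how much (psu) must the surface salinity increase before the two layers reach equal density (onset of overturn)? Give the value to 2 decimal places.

Neutral buoyancy requires −α(T_deep − T_surf) + β(S_deep − S_surf′) = 0.
S_surf′ = S_deep − (α/β)·ΔT = 39.78 − (2.6 × 10⁻⁴/7.4 × 10⁻⁴)·(-5.5) = 41.7124 psu.
Increase required: 41.7124 − 40.09 = 1.6224 psu.

1.62 psu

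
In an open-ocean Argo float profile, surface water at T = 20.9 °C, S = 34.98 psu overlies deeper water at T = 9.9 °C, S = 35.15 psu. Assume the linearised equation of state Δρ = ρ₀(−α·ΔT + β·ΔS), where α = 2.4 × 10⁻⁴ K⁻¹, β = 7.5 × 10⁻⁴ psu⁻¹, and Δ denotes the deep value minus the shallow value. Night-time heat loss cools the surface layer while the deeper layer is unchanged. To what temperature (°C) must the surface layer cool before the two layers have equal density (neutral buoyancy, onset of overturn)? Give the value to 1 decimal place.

Neutral buoyancy requires Δρ = 0, i.e. −α(T_deep − T_surf′) + β(S_deep − S_surf) = 0.
T_surf′ = T_deep − (β/α)·ΔS = 9.9 − (7.5 × 10⁻⁴/2.4 × 10⁻⁴)·(+0.17) = 9.369 °C.
Cooling required: 20.9 − (9.369) = 11.531 °C.

9.4 °C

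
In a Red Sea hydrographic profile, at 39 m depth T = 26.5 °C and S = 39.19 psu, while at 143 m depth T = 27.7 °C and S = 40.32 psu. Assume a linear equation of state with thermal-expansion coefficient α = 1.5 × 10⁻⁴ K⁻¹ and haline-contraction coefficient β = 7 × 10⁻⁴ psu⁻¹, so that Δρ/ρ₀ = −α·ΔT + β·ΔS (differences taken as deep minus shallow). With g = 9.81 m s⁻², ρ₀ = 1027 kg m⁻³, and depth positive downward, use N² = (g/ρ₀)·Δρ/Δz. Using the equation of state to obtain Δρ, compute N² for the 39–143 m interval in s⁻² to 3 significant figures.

ΔT = +1.2 K, ΔS = +1.13 psu (deep − shallow).
Δρ/ρ₀ = −αΔT + βΔS = -1.80 × 10⁻⁴ + 7.91 × 10⁻⁴ = 6.11 × 10⁻⁴, so Δρ ≈ 0.6275 kg m⁻³.
N² = (g/ρ₀)·Δρ/Δz = g·(Δρ/ρ₀)/Δz = 9.81 × 6.11 × 10⁻⁴ / 104 = 5.7634 × 10⁻⁵ s⁻² ≈ 5.76 × 10⁻⁵ s⁻².

5.76 × 10⁻⁵ s⁻²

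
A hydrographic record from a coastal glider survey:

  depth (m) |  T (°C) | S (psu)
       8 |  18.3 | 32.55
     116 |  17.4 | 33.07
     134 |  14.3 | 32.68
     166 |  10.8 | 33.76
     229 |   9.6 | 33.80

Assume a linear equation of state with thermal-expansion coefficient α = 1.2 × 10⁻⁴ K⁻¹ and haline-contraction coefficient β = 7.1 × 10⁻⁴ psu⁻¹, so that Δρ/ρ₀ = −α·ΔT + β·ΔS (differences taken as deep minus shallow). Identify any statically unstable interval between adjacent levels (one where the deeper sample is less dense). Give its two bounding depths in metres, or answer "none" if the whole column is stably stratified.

none

Evaluate Δρ/ρ₀ = −αΔT + βΔS across each adjacent pair:
  8–116 m: −αΔT+βΔS = −(1.2 × 10⁻⁴)(-0.9)+(7.1 × 10⁻⁴)(+0.52) = 4.8 × 10⁻⁴ → stable
  116–134 m: −αΔT+βΔS = −(1.2 × 10⁻⁴)(-3.1)+(7.1 × 10⁻⁴)(-0.39) = 9.5 × 10⁻⁵ → stable
  134–166 m: −αΔT+βΔS = −(1.2 × 10⁻⁴)(-3.5)+(7.1 × 10⁻⁴)(+1.08) = 1.2 × 10⁻³ → stable
  166–229 m: −αΔT+βΔS = −(1.2 × 10⁻⁴)(-1.2)+(7.1 × 10⁻⁴)(+0.04) = 1.7 × 10⁻⁴ → stable
Every interval has Δρ > 0: the column is stably stratified throughout.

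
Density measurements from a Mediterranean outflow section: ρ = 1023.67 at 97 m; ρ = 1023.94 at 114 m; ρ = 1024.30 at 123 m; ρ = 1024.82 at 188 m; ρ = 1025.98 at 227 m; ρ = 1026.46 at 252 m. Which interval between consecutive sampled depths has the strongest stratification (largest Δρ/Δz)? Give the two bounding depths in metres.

Compute the density gradient over each adjacent pair:
  97–114 m: Δρ/Δz = 0.27/17 = 0.016 kg m⁻⁴
  114–123 m: Δρ/Δz = 0.36/9 = 0.040 kg m⁻⁴
  123–188 m: Δρ/Δz = 0.52/65 = 8.0 × 10⁻³ kg m⁻⁴
  188–227 m: Δρ/Δz = 1.16/39 = 0.030 kg m⁻⁴
  227–252 m: Δρ/Δz = 0.48/25 = 0.019 kg m⁻⁴
The largest gradient is in the 114–123 m interval — the pycnocline.

114–123 m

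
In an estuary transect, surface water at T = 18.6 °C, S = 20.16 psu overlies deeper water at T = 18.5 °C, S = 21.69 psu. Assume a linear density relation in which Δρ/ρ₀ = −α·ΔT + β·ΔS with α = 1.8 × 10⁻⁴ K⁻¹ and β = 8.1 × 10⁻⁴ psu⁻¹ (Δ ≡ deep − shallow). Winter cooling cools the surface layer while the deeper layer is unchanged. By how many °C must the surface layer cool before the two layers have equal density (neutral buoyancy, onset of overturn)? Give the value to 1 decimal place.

Neutral buoyancy requires Δρ = 0, i.e. −α(T_deep − T_surf′) + β(S_deep − S_surf) = 0.
T_surf′ = T_deep − (β/α)·ΔS = 18.5 − (8.1 × 10⁻⁴/1.8 × 10⁻⁴)·(+1.53) = 11.615 °C.
Cooling required: 18.6 − (11.615) = 6.985 °C.

7.0 °C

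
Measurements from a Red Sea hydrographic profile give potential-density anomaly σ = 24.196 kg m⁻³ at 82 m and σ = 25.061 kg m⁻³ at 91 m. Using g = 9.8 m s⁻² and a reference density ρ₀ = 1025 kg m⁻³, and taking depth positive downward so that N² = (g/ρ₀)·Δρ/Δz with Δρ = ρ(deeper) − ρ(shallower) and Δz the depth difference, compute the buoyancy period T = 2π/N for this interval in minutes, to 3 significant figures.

Δρ = 1025.061 − 1024.196 = 0.865 kg m⁻³ over Δz = 91 − 82 = 9 m.
N² = (9.8/1025) × (0.865/9) = 9.1892 × 10⁻⁴ s⁻².
N = √(9.1892 × 10⁻⁴) = 0.030314 rad s⁻¹, so T = 2π/N = 207.27 s = 3.4545 min ≈ 3.45 min.
A positive N² confirms static stability across the interval.

3.45 min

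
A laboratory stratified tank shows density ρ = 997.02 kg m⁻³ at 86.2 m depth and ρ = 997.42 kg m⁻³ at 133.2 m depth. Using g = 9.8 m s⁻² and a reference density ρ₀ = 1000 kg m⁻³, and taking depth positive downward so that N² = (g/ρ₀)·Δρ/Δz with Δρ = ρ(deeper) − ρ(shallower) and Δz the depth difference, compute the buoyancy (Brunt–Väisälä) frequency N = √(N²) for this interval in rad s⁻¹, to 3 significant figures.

Δρ = 997.42 − 997.02 = 0.40 kg m⁻³ over Δz = 133.2 − 86.2 = 47 m.
N² = (9.8/1000) × (0.40/47) = 8.3404 × 10⁻⁵ s⁻².
N = √(8.3404 × 10⁻⁵) = 9.1326 × 10⁻³ rad s⁻¹ ≈ 9.13 × 10⁻³ rad s⁻¹.
Since Δρ > 0 the layer is stably stratified.

9.13 × 10⁻³ rad s⁻¹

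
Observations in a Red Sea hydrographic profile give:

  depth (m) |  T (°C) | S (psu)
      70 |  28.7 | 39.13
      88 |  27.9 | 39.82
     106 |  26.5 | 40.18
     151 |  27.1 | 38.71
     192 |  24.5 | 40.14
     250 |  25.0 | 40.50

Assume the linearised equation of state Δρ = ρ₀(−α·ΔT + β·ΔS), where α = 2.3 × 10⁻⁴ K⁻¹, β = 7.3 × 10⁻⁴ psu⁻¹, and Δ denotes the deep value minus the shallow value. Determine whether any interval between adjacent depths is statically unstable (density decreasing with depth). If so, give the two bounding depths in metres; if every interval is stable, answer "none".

106–151 m

Evaluate Δρ/ρ₀ = −αΔT + βΔS across each adjacent pair:
  70–88 m: −αΔT+βΔS = −(2.3 × 10⁻⁴)(-0.8)+(7.3 × 10⁻⁴)(+0.69) = 6.9 × 10⁻⁴ → stable
  88–106 m: −αΔT+βΔS = −(2.3 × 10⁻⁴)(-1.4)+(7.3 × 10⁻⁴)(+0.36) = 5.8 × 10⁻⁴ → stable
  106–151 m: −αΔT+βΔS = −(2.3 × 10⁻⁴)(+0.6)+(7.3 × 10⁻⁴)(-1.47) = -1.2 × 10⁻³ → UNSTABLE
  151–192 m: −αΔT+βΔS = −(2.3 × 10⁻⁴)(-2.6)+(7.3 × 10⁻⁴)(+1.43) = 1.6 × 10⁻³ → stable
  192–250 m: −αΔT+βΔS = −(2.3 × 10⁻⁴)(+0.5)+(7.3 × 10⁻⁴)(+0.36) = 1.5 × 10⁻⁴ → stable
The 106–151 m interval has Δρ < 0: lighter water underlies denser water.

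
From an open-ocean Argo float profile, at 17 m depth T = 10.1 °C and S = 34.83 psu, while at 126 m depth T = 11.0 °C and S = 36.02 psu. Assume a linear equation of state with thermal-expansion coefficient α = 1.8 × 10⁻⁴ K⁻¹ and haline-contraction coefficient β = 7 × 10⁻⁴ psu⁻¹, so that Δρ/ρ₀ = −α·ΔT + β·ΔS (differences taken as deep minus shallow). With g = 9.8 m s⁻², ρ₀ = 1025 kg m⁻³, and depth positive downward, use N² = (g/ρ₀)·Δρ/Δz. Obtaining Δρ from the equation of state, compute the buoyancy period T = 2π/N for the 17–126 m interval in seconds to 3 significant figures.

809 s

ΔT = +0.9 K, ΔS = +1.19 psu (deep − shallow).
Δρ/ρ₀ = −αΔT + βΔS = -1.62 × 10⁻⁴ + 8.33 × 10⁻⁴ = 6.71 × 10⁻⁴, so Δρ ≈ 0.6878 kg m⁻³.
N² = (g/ρ₀)·Δρ/Δz = g·(Δρ/ρ₀)/Δz = 9.8 × 6.71 × 10⁻⁴ / 109 = 6.0328 × 10⁻⁵ s⁻².
N = √(6.0328 × 10⁻⁵) = 7.7671 × 10⁻³ rad s⁻¹ → T = 2π/N = 808.95 s ≈ 809 s.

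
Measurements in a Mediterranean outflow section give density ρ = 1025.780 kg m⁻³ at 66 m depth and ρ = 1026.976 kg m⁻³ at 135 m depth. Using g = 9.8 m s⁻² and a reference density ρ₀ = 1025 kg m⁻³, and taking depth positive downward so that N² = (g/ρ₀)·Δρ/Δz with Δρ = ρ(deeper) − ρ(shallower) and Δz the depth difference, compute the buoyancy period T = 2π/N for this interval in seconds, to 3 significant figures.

488 s

Δρ = 1026.976 − 1025.780 = 1.196 kg m⁻³ over Δz = 135 − 66 = 69 m.
N² = (9.8/1025) × (1.196/69) = 1.6572 × 10⁻⁴ s⁻².
N = √(1.6572 × 10⁻⁴) = 0.012873 rad s⁻¹, so T = 2π/N = 488.09 s ≈ 488 s.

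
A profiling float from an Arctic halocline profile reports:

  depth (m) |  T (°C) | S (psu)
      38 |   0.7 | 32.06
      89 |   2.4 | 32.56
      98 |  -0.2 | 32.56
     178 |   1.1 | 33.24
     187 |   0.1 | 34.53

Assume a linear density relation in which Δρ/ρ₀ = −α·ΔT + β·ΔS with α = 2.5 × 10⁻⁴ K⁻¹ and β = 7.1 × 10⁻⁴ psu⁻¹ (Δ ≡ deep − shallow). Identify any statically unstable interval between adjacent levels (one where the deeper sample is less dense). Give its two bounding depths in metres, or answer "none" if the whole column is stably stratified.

38–89 m

Evaluate Δρ/ρ₀ = −αΔT + βΔS across each adjacent pair:
  38–89 m: −αΔT+βΔS = −(2.5 × 10⁻⁴)(+1.7)+(7.1 × 10⁻⁴)(+0.50) = -7.0 × 10⁻⁵ → UNSTABLE
  89–98 m: −αΔT+βΔS = −(2.5 × 10⁻⁴)(-2.6)+(7.1 × 10⁻⁴)(+0.00) = 6.5 × 10⁻⁴ → stable
  98–178 m: −αΔT+βΔS = −(2.5 × 10⁻⁴)(+1.3)+(7.1 × 10⁻⁴)(+0.68) = 1.6 × 10⁻⁴ → stable
  178–187 m: −αΔT+βΔS = −(2.5 × 10⁻⁴)(-1.0)+(7.1 × 10⁻⁴)(+1.29) = 1.2 × 10⁻³ → stable
The 38–89 m interval has Δρ < 0: lighter water underlies denser water.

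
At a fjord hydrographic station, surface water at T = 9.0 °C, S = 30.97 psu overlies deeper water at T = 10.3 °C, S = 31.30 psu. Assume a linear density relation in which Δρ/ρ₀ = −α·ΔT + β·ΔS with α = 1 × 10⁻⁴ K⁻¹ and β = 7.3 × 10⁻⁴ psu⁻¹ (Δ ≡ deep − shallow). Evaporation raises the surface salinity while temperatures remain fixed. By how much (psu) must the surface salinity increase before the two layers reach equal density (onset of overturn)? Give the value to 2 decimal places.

0.15 psu

Neutral buoyancy requires −α(T_deep − T_surf) + β(S_deep − S_surf′) = 0.
S_surf′ = S_deep − (α/β)·ΔT = 31.30 − (1 × 10⁻⁴/7.3 × 10⁻⁴)·(+1.3) = 31.1219 psu.
Increase required: 31.1219 − 30.97 = 0.1519 psu.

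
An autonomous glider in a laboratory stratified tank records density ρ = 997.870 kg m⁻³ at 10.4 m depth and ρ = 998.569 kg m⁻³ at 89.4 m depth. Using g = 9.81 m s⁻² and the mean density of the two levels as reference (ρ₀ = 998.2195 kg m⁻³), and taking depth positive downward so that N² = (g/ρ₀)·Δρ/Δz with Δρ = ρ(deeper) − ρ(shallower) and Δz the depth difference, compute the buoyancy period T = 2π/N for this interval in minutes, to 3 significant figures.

Δρ = 998.569 − 997.870 = 0.699 kg m⁻³ over Δz = 89.4 − 10.4 = 79 m.
N² = (9.81/998.2195) × (0.699/79) = 8.6955 × 10⁻⁵ s⁻².
N = √(8.6955 × 10⁻⁵) = 9.3250 × 10⁻³ rad s⁻¹, so T = 2π/N = 673.80 s = 11.230 min ≈ 11.2 min.

11.2 min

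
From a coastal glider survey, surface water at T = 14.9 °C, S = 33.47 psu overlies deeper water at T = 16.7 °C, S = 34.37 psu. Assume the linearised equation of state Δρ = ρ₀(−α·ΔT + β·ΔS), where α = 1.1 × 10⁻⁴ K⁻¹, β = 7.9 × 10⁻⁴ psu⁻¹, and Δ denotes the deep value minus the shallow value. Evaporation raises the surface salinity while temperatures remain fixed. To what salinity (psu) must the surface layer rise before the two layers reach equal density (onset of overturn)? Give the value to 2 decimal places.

Neutral buoyancy requires −α(T_deep − T_surf) + β(S_deep − S_surf′) = 0.
S_surf′ = S_deep − (α/β)·ΔT = 34.37 − (1.1 × 10⁻⁴/7.9 × 10⁻⁴)·(+1.8) = 34.1194 psu.
Increase required: 34.1194 − 33.47 = 0.6494 psu.

34.12 psu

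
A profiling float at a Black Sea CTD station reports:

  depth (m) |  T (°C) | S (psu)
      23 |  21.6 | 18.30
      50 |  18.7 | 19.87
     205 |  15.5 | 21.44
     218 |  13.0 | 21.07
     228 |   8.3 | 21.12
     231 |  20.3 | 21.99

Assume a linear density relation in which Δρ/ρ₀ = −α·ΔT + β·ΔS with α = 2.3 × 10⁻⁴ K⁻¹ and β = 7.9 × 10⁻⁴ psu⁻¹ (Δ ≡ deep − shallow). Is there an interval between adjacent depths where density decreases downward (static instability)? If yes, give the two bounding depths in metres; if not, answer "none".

228–231 m

Evaluate Δρ/ρ₀ = −αΔT + βΔS across each adjacent pair:
  23–50 m: −αΔT+βΔS = −(2.3 × 10⁻⁴)(-2.9)+(7.9 × 10⁻⁴)(+1.57) = 1.9 × 10⁻³ → stable
  50–205 m: −αΔT+βΔS = −(2.3 × 10⁻⁴)(-3.2)+(7.9 × 10⁻⁴)(+1.57) = 2.0 × 10⁻³ → stable
  205–218 m: −αΔT+βΔS = −(2.3 × 10⁻⁴)(-2.5)+(7.9 × 10⁻⁴)(-0.37) = 2.8 × 10⁻⁴ → stable
  218–228 m: −αΔT+βΔS = −(2.3 × 10⁻⁴)(-4.7)+(7.9 × 10⁻⁴)(+0.05) = 1.1 × 10⁻³ → stable
  228–231 m: −αΔT+βΔS = −(2.3 × 10⁻⁴)(+12.0)+(7.9 × 10⁻⁴)(+0.87) = -2.1 × 10⁻³ → UNSTABLE
The 228–231 m interval has Δρ < 0: lighter water underlies denser water.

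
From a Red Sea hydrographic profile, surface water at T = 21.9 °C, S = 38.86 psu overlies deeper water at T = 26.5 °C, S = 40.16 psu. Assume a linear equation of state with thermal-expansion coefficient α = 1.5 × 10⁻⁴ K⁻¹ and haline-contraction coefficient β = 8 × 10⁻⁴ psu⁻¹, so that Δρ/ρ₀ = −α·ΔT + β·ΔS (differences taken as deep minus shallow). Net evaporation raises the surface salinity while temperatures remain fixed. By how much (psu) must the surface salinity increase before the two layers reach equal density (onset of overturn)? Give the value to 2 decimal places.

Neutral buoyancy requires −α(T_deep − T_surf) + β(S_deep − S_surf′) = 0.
S_surf′ = S_deep − (α/β)·ΔT = 40.16 − (1.5 × 10⁻⁴/8 × 10⁻⁴)·(+4.6) = 39.2975 psu.
Increase required: 39.2975 − 38.86 = 0.4375 psu.

0.44 psu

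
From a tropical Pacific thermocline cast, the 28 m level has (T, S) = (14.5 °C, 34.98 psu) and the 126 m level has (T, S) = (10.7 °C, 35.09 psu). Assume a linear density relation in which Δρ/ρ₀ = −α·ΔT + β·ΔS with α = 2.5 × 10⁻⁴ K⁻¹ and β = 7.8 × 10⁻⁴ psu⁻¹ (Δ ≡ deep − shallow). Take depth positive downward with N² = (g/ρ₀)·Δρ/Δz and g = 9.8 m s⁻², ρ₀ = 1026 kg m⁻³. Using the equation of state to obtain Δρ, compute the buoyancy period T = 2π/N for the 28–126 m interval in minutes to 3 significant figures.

10.3 min

ΔT = -3.8 K, ΔS = +0.11 psu (deep − shallow).
Δρ/ρ₀ = −αΔT + βΔS = 9.50 × 10⁻⁴ + 8.58 × 10⁻⁵ = 1.0358 × 10⁻³, so Δρ ≈ 1.063 kg m⁻³.
N² = (g/ρ₀)·Δρ/Δz = g·(Δρ/ρ₀)/Δz = 9.8 × 1.0358 × 10⁻³ / 98 = 1.0358 × 10⁻⁴ s⁻².
N = √(1.0358 × 10⁻⁴) = 0.010177 rad s⁻¹ → T = 2π/N = 617.39 s = 10.290 min ≈ 10.3 min.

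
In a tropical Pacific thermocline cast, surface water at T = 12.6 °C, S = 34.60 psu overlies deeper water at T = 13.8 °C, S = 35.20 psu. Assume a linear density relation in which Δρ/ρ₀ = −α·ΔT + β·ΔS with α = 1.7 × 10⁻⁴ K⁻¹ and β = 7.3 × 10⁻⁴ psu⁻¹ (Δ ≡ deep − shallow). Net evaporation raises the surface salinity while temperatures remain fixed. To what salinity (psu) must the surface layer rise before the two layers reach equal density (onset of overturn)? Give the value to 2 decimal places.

34.92 psu

Neutral buoyancy requires −α(T_deep − T_surf) + β(S_deep − S_surf′) = 0.
S_surf′ = S_deep − (α/β)·ΔT = 35.20 − (1.7 × 10⁻⁴/7.3 × 10⁻⁴)·(+1.2) = 34.9205 psu.
Increase required: 34.9205 − 34.60 = 0.3205 psu.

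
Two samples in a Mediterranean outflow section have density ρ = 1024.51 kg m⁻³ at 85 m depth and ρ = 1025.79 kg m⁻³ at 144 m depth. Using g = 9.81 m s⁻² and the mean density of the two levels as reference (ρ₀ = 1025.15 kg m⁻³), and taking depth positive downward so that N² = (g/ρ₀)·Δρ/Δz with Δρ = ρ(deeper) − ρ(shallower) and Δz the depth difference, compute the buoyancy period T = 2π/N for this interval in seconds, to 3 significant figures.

436 s

Δρ = 1025.79 − 1024.51 = 1.28 kg m⁻³ over Δz = 144 − 85 = 59 m.
N² = (9.81/1025.15) × (1.28/59) = 2.0761 × 10⁻⁴ s⁻².
N = √(2.0761 × 10⁻⁴) = 0.014409 rad s⁻¹, so T = 2π/N = 436.06 s ≈ 436 s.
Since Δρ > 0 the layer is stably stratified.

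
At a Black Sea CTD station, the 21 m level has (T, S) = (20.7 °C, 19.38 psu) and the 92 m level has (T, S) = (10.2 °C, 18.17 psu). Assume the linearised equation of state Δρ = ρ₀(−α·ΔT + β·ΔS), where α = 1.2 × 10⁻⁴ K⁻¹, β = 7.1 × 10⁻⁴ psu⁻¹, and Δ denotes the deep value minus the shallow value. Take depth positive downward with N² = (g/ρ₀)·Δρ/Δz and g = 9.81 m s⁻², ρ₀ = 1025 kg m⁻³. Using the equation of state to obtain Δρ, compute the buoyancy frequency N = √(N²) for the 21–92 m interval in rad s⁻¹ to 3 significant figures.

7.44 × 10⁻³ rad s⁻¹

ΔT = -10.5 K, ΔS = -1.21 psu (deep − shallow).
Δρ/ρ₀ = −αΔT + βΔS = 1.26 × 10⁻³ − 8.591 × 10⁻⁴ = 4.009 × 10⁻⁴, so Δρ ≈ 0.4109 kg m⁻³.
N² = (g/ρ₀)·Δρ/Δz = g·(Δρ/ρ₀)/Δz = 9.81 × 4.009 × 10⁻⁴ / 71 = 5.5392 × 10⁻⁵ s⁻².
N = √(5.5392 × 10⁻⁵) = 7.4426 × 10⁻³ rad s⁻¹ ≈ 7.44 × 10⁻³ rad s⁻¹.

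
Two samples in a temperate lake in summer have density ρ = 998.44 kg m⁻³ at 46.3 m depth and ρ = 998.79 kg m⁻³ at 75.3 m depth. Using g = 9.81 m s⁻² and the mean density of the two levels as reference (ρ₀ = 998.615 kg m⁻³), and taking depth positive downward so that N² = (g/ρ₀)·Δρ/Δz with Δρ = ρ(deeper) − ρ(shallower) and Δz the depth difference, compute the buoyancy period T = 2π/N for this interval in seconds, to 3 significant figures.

577 s

Δρ = 998.79 − 998.44 = 0.35 kg m⁻³ over Δz = 75.3 − 46.3 = 29 m.
N² = (9.81/998.615) × (0.35/29) = 1.1856 × 10⁻⁴ s⁻².
N = √(1.1856 × 10⁻⁴) = 0.010889 rad s⁻¹, so T = 2π/N = 577.02 s ≈ 577 s.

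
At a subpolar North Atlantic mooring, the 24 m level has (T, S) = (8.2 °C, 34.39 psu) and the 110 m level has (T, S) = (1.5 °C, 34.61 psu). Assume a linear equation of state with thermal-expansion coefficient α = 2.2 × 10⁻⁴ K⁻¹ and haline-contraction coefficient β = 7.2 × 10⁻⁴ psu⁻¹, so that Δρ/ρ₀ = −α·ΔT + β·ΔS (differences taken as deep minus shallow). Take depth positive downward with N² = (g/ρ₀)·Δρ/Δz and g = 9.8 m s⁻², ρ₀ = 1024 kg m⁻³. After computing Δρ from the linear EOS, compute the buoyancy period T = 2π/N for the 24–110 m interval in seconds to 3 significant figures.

ΔT = -6.7 K, ΔS = +0.22 psu (deep − shallow).
Δρ/ρ₀ = −αΔT + βΔS = 1.474 × 10⁻³ + 1.584 × 10⁻⁴ = 1.6324 × 10⁻³, so Δρ ≈ 1.672 kg m⁻³.
N² = (g/ρ₀)·Δρ/Δz = g·(Δρ/ρ₀)/Δz = 9.8 × 1.6324 × 10⁻³ / 86 = 1.8602 × 10⁻⁴ s⁻².
N = √(1.8602 × 10⁻⁴) = 0.013639 rad s⁻¹ → T = 2π/N = 460.68 s ≈ 461 s.

461 s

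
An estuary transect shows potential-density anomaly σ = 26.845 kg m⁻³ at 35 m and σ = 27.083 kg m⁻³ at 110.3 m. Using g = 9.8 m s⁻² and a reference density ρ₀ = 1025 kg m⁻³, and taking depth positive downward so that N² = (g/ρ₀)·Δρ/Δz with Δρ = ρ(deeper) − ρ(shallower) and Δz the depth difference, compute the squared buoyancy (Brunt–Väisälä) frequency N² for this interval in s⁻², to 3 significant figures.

3.02 × 10⁻⁵ s⁻²

Δρ = 1027.083 − 1026.845 = 0.238 kg m⁻³ over Δz = 110.3 − 35 = 75.3 m.
N² = (9.8/1025) × (0.238/75.3) = 3.0219 × 10⁻⁵ s⁻² ≈ 3.02 × 10⁻⁵ s⁻².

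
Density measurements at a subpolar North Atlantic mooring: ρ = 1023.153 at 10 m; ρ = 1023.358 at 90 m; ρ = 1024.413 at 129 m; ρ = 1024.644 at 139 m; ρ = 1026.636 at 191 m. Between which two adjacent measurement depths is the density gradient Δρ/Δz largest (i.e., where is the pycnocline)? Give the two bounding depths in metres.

139–191 m

Compute the density gradient over each adjacent pair:
  10–90 m: Δρ/Δz = 0.205/80 = 2.6 × 10⁻³ kg m⁻⁴
  90–129 m: Δρ/Δz = 1.055/39 = 0.027 kg m⁻⁴
  129–139 m: Δρ/Δz = 0.231/10 = 0.023 kg m⁻⁴
  139–191 m: Δρ/Δz = 1.992/52 = 0.038 kg m⁻⁴
The largest gradient is in the 139–191 m interval — the pycnocline.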